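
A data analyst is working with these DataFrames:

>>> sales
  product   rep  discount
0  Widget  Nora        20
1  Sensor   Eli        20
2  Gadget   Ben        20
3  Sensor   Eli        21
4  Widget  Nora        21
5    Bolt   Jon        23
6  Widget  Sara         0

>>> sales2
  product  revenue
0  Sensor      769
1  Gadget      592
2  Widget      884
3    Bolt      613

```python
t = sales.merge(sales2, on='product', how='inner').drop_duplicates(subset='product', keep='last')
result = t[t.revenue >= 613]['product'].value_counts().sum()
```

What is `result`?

merge on 'product' (how='inner') → 7 rows:
  product   rep  discount  revenue
0  Widget  Nora        20      884
1  Sensor   Eli        20      769
2  Gadget   Ben        20      592
3  Sensor   Eli        21      769
4  Widget  Nora        21      884
5    Bolt   Jon        23      613
6  Widget  Sara         0      884
drop duplicate product (keep=last):
  product   rep  discount  revenue
2  Gadget   Ben        20      592
3  Sensor   Eli        21      769
5    Bolt   Jon        23      613
6  Widget  Sara         0      884
filter rows where revenue >= 613:
  product   rep  discount  revenue
3  Sensor   Eli        21      769
5    Bolt   Jon        23      613
6  Widget  Sara         0      884
value_counts of product:
product
Sensor    1
Bolt      1
Widget    1
Name: count, dtype: int64

3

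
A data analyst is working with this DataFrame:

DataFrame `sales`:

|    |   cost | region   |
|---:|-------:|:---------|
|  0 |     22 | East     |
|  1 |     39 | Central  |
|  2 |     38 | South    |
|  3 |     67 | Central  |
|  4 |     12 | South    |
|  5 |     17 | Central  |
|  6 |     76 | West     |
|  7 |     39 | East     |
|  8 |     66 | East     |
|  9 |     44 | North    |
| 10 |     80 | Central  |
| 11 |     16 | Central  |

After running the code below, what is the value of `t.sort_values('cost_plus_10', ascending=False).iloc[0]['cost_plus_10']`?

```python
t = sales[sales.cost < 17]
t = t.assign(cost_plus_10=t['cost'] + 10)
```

filter rows where cost < 17:
    cost   region
4     12    South
11    16  Central
add column cost_plus_10 = t['cost'] + 10:
    cost   region  cost_plus_10
4     12    South            22
11    16  Central            26
sort by cost_plus_10 descending:
    cost   region  cost_plus_10
11    16  Central            26
4     12    South            22
Finally, value at position 0, column 'cost_plus_10' = 26.

26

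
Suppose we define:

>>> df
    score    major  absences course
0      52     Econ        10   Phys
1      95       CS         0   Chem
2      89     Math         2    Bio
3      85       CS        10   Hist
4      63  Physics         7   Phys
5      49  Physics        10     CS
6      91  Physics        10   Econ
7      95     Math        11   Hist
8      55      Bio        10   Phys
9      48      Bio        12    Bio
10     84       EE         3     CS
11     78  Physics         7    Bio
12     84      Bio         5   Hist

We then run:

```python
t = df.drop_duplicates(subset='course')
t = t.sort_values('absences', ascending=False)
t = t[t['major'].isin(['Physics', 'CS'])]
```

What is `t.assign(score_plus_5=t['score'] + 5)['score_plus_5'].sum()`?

drop duplicate course (keep=first):
   score    major  absences course
0     52     Econ        10   Phys
1     95       CS         0   Chem
2     89     Math         2    Bio
3     85       CS        10   Hist
5     49  Physics        10     CS
6     91  Physics        10   Econ
sort by absences descending:
   score    major  absences course
0     52     Econ        10   Phys
3     85       CS        10   Hist
5     49  Physics        10     CS
6     91  Physics        10   Econ
2     89     Math         2    Bio
1     95       CS         0   Chem
filter rows where major in ['Physics', 'CS']:
   score    major  absences course
3     85       CS        10   Hist
5     49  Physics        10     CS
6     91  Physics        10   Econ
1     95       CS         0   Chem
add column score_plus_5 = t['score'] + 5:
   score    major  absences course  score_plus_5
3     85       CS        10   Hist            90
5     49  Physics        10     CS            54
6     91  Physics        10   Econ            96
1     95       CS         0   Chem           100

340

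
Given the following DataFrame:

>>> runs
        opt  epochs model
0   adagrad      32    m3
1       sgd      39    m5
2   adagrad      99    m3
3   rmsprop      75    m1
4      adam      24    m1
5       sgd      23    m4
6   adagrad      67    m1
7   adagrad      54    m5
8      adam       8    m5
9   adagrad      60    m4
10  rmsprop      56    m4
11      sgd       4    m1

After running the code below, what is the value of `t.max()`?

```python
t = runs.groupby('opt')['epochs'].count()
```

5

group by opt, count of epochs:
opt
adagrad    5
adam       2
rmsprop    2
sgd        3
Name: epochs, dtype: int64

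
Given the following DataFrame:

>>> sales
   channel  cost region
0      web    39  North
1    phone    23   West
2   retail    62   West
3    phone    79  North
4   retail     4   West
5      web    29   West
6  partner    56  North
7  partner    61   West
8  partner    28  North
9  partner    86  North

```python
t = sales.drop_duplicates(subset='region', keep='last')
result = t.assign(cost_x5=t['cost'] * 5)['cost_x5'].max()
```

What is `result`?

drop duplicate region (keep=last):
   channel  cost region
7  partner    61   West
9  partner    86  North
add column cost_x5 = t['cost'] * 5:
   channel  cost region  cost_x5
7  partner    61   West      305
9  partner    86  North      430
Hence 430.

430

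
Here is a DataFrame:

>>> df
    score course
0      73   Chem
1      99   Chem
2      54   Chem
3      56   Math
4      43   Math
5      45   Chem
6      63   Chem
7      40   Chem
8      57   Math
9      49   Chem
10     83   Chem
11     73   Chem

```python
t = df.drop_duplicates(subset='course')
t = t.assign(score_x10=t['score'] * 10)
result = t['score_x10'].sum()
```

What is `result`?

drop duplicate course (keep=first):
   score course
0     73   Chem
3     56   Math
add column score_x10 = t['score'] * 10:
   score course  score_x10
0     73   Chem        730
3     56   Math        560
Finally, sum of column 'score_x10' = 1290.

1290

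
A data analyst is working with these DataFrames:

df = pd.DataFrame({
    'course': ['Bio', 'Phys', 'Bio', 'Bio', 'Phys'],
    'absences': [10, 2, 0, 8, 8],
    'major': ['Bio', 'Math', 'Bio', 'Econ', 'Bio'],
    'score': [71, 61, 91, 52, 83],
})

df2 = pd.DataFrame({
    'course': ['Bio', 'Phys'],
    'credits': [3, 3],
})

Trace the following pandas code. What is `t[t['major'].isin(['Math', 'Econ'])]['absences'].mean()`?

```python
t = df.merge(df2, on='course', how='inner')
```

merge on 'course' (how='inner') → 5 rows:
  course  absences major  score  credits
0    Bio        10   Bio     71        3
1   Phys         2  Math     61        3
2    Bio         0   Bio     91        3
3    Bio         8  Econ     52        3
4   Phys         8   Bio     83        3
filter rows where major in ['Math', 'Econ']:
  course  absences major  score  credits
1   Phys         2  Math     61        3
3    Bio         8  Econ     52        3

5.0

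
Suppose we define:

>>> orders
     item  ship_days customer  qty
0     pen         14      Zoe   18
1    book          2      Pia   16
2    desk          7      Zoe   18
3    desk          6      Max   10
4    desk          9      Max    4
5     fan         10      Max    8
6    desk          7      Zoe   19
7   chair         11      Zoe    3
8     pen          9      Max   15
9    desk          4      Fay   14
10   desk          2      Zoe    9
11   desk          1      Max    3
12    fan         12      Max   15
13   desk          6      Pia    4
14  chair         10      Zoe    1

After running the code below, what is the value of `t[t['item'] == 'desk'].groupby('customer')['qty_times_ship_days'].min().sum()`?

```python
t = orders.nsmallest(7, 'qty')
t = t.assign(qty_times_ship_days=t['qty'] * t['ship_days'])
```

45

take 7 rows with smallest qty:
     item  ship_days customer  qty
14  chair         10      Zoe    1
7   chair         11      Zoe    3
11   desk          1      Max    3
4    desk          9      Max    4
13   desk          6      Pia    4
5     fan         10      Max    8
10   desk          2      Zoe    9
add column qty_times_ship_days = t['qty'] * t['ship_days']:
     item  ship_days customer  qty  qty_times_ship_days
14  chair         10      Zoe    1                   10
7   chair         11      Zoe    3                   33
11   desk          1      Max    3                    3
4    desk          9      Max    4                   36
13   desk          6      Pia    4                   24
5     fan         10      Max    8                   80
10   desk          2      Zoe    9                   18
filter rows where item == 'desk':
    item  ship_days customer  qty  qty_times_ship_days
11  desk          1      Max    3                    3
4   desk          9      Max    4                   36
13  desk          6      Pia    4                   24
10  desk          2      Zoe    9                   18
group by customer, min of qty_times_ship_days:
customer
Max     3
Pia    24
Zoe    18
Name: qty_times_ship_days, dtype: int64
Finally, sum of the resulting series = 45.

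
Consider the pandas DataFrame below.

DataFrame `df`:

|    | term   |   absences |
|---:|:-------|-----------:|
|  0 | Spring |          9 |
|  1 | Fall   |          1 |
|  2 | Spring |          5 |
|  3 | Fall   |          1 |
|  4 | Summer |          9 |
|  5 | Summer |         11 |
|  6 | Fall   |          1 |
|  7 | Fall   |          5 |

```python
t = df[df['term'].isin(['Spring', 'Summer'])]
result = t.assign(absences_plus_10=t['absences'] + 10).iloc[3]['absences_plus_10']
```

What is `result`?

filter rows where term in ['Spring', 'Summer']:
     term  absences
0  Spring         9
2  Spring         5
4  Summer         9
5  Summer        11
add column absences_plus_10 = t['absences'] + 10:
     term  absences  absences_plus_10
0  Spring         9                19
2  Spring         5                15
4  Summer         9                19
5  Summer        11                21

21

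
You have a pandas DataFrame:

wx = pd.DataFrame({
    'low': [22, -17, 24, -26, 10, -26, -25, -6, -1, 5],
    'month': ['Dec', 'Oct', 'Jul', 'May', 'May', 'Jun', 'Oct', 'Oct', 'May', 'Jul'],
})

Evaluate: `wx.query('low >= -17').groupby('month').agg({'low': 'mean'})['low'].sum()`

29.5

filter rows where low >= -17:
   low month
0   22   Dec
1  -17   Oct
2   24   Jul
4   10   May
7   -6   Oct
8   -1   May
9    5   Jul
group by month, mean of low:
        low
month      
Dec    22.0
Jul    14.5
May     4.5
Oct   -11.5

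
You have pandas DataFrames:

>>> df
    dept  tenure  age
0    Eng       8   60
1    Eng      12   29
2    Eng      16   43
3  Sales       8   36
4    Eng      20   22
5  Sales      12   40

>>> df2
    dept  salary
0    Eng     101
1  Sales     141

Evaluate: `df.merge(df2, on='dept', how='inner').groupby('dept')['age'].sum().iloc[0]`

154

merge on 'dept' (how='inner') → 6 rows:
    dept  tenure  age  salary
0    Eng       8   60     101
1    Eng      12   29     101
2    Eng      16   43     101
3  Sales       8   36     141
4    Eng      20   22     101
5  Sales      12   40     141
group by dept, sum of age:
dept
Eng      154
Sales     76
Name: age, dtype: int64
value at position 0 → 154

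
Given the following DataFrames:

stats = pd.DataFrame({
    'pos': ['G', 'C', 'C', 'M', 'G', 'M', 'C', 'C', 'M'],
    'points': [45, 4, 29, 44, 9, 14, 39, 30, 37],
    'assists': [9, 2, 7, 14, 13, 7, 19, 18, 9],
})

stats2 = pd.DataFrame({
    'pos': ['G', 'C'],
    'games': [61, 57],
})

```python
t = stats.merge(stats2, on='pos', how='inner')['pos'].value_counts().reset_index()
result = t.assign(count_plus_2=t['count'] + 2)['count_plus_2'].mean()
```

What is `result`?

merge on 'pos' (how='inner') → 6 rows:
  pos  points  assists  games
0   G      45        9     61
1   C       4        2     57
2   C      29        7     57
3   G       9       13     61
4   C      39       19     57
5   C      30       18     57
value_counts of pos:
pos
C    4
G    2
Name: count, dtype: int64
reset_index():
  pos  count
0   C      4
1   G      2
add column count_plus_2 = t['count'] + 2:
  pos  count  count_plus_2
0   C      4             6
1   G      2             4
Finally, mean of column 'count_plus_2' = 5.0.

5.0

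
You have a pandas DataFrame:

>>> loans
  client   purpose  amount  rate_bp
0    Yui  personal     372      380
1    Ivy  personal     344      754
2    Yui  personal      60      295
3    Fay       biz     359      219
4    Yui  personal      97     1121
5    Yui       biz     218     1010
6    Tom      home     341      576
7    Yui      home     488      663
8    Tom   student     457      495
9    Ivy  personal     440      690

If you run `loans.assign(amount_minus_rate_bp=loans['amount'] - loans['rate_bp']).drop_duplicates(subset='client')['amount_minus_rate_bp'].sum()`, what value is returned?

-513

add column amount_minus_rate_bp = loans['amount'] - loans['rate_bp']:
  client   purpose  amount  rate_bp  amount_minus_rate_bp
0    Yui  personal     372      380                    -8
1    Ivy  personal     344      754                  -410
2    Yui  personal      60      295                  -235
3    Fay       biz     359      219                   140
4    Yui  personal      97     1121                 -1024
5    Yui       biz     218     1010                  -792
6    Tom      home     341      576                  -235
7    Yui      home     488      663                  -175
8    Tom   student     457      495                   -38
9    Ivy  personal     440      690                  -250
drop duplicate client (keep=first):
  client   purpose  amount  rate_bp  amount_minus_rate_bp
0    Yui  personal     372      380                    -8
1    Ivy  personal     344      754                  -410
3    Fay       biz     359      219                   140
6    Tom      home     341      576                  -235
sum of column 'amount_minus_rate_bp' → -513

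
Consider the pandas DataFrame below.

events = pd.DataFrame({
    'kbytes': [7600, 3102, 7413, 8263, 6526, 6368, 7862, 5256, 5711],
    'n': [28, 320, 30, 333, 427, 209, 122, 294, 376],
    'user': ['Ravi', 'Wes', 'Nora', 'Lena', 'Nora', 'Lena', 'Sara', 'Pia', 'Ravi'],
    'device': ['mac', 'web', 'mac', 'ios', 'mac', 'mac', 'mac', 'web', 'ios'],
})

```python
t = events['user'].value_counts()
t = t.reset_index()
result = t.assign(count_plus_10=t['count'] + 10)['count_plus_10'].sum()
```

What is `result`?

value_counts of user:
user
Ravi    2
Nora    2
Lena    2
Wes     1
Sara    1
Pia     1
Name: count, dtype: int64
reset_index():
   user  count
0  Ravi      2
1  Nora      2
2  Lena      2
3   Wes      1
4  Sara      1
5   Pia      1
add column count_plus_10 = t['count'] + 10:
   user  count  count_plus_10
0  Ravi      2             12
1  Nora      2             12
2  Lena      2             12
3   Wes      1             11
4  Sara      1             11
5   Pia      1             11
sum of column 'count_plus_10' → 69

69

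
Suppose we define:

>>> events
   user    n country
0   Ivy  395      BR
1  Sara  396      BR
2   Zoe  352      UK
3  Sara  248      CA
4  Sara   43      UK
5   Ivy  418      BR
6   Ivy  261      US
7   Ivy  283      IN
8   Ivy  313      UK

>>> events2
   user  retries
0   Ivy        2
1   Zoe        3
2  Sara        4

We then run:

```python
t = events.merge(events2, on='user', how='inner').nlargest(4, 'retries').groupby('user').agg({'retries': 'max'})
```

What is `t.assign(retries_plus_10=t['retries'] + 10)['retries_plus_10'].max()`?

merge on 'user' (how='inner') → 9 rows:
   user    n country  retries
0   Ivy  395      BR        2
1  Sara  396      BR        4
2   Zoe  352      UK        3
3  Sara  248      CA        4
4  Sara   43      UK        4
5   Ivy  418      BR        2
6   Ivy  261      US        2
7   Ivy  283      IN        2
8   Ivy  313      UK        2
take 4 rows with largest retries:
   user    n country  retries
1  Sara  396      BR        4
3  Sara  248      CA        4
4  Sara   43      UK        4
2   Zoe  352      UK        3
group by user, max of retries:
      retries
user         
Sara        4
Zoe         3
add column retries_plus_10 = t['retries'] + 10:
      retries  retries_plus_10
user                          
Sara        4               14
Zoe         3               13
Finally, max of column 'retries_plus_10' = 14.

14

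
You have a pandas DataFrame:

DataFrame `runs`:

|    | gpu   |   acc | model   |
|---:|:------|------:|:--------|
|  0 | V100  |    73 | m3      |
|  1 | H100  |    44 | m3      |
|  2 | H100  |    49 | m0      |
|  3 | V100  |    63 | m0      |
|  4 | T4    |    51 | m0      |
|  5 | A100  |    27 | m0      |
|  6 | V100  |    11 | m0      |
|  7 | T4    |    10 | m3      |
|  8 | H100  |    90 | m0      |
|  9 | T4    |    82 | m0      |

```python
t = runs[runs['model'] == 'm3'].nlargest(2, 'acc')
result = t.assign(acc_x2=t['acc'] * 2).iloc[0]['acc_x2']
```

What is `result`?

146

filter rows where model == 'm3':
    gpu  acc model
0  V100   73    m3
1  H100   44    m3
7    T4   10    m3
take 2 rows with largest acc:
    gpu  acc model
0  V100   73    m3
1  H100   44    m3
add column acc_x2 = t['acc'] * 2:
    gpu  acc model  acc_x2
0  V100   73    m3     146
1  H100   44    m3      88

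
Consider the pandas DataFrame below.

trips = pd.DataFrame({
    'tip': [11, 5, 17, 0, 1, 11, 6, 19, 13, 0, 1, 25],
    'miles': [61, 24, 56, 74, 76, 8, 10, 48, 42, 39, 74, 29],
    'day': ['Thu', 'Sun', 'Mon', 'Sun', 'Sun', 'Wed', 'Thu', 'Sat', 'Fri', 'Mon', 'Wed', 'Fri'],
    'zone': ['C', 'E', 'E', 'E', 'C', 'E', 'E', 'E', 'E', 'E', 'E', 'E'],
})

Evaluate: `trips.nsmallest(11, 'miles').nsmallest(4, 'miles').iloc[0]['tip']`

take 11 rows with smallest miles:
    tip  miles  day zone
5    11      8  Wed    E
6     6     10  Thu    E
1     5     24  Sun    E
11   25     29  Fri    E
9     0     39  Mon    E
8    13     42  Fri    E
7    19     48  Sat    E
2    17     56  Mon    E
0    11     61  Thu    C
3     0     74  Sun    E
10    1     74  Wed    E
take 4 rows with smallest miles:
    tip  miles  day zone
5    11      8  Wed    E
6     6     10  Thu    E
1     5     24  Sun    E
11   25     29  Fri    E
Hence 11.

11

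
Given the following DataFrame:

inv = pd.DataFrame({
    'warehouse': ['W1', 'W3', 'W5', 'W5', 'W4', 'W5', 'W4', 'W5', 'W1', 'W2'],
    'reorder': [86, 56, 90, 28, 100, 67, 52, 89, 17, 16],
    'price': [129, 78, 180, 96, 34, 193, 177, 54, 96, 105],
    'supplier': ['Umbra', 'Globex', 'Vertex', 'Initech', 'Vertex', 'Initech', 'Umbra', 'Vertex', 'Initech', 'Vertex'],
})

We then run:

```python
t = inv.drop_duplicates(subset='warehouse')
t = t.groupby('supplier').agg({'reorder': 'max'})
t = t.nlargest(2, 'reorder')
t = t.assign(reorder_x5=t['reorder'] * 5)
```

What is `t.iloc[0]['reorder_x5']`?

500

drop duplicate warehouse (keep=first):
  warehouse  reorder  price supplier
0        W1       86    129    Umbra
1        W3       56     78   Globex
2        W5       90    180   Vertex
4        W4      100     34   Vertex
9        W2       16    105   Vertex
group by supplier, max of reorder:
          reorder
supplier         
Globex         56
Umbra          86
Vertex        100
take 2 rows with largest reorder:
          reorder
supplier         
Vertex        100
Umbra          86
add column reorder_x5 = t['reorder'] * 5:
          reorder  reorder_x5
supplier                     
Vertex        100         500
Umbra          86         430
Reading off the value at position 0, column 'reorder_x5', we get 500.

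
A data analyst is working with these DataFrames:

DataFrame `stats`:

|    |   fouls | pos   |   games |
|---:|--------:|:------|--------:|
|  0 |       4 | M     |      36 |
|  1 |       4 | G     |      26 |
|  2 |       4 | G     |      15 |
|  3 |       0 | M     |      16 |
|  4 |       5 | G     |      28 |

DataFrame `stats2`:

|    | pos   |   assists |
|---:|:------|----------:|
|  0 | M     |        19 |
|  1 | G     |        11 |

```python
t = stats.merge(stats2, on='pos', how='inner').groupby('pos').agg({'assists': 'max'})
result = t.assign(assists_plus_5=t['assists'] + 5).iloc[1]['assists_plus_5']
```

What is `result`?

24

merge on 'pos' (how='inner') → 5 rows:
   fouls pos  games  assists
0      4   M     36       19
1      4   G     26       11
2      4   G     15       11
3      0   M     16       19
4      5   G     28       11
group by pos, max of assists:
     assists
pos         
G         11
M         19
add column assists_plus_5 = t['assists'] + 5:
     assists  assists_plus_5
pos                         
G         11              16
M         19              24
Then the value at position 1, column 'assists_plus_5': 24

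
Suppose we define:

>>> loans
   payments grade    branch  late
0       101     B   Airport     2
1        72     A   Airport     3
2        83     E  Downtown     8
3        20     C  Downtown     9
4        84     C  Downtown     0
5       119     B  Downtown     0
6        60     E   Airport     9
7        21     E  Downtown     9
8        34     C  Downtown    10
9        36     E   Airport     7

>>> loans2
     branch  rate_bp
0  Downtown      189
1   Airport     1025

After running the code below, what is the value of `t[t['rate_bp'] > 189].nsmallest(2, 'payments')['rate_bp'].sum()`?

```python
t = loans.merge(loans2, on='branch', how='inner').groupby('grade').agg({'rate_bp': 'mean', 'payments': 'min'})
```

1632.0

merge on 'branch' (how='inner') → 10 rows:
   payments grade    branch  late  rate_bp
0       101     B   Airport     2     1025
1        72     A   Airport     3     1025
2        83     E  Downtown     8      189
3        20     C  Downtown     9      189
4        84     C  Downtown     0      189
5       119     B  Downtown     0      189
6        60     E   Airport     9     1025
7        21     E  Downtown     9      189
8        34     C  Downtown    10      189
9        36     E   Airport     7     1025
group by grade: mean(rate_bp), min(payments):
       rate_bp  payments
grade                   
A       1025.0        72
B        607.0       101
C        189.0        20
E        607.0        21
filter rows where rate_bp > 189:
       rate_bp  payments
grade                   
A       1025.0        72
B        607.0       101
E        607.0        21
take 2 rows with smallest payments:
       rate_bp  payments
grade                   
E        607.0        21
A       1025.0        72
sum of column 'rate_bp' → 1632.0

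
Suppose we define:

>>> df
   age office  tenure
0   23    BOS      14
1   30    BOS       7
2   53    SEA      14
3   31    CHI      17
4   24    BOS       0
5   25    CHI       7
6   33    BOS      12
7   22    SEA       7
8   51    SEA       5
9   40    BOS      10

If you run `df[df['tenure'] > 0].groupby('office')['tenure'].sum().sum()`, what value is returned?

93

filter rows where tenure > 0:
   age office  tenure
0   23    BOS      14
1   30    BOS       7
2   53    SEA      14
3   31    CHI      17
5   25    CHI       7
6   33    BOS      12
7   22    SEA       7
8   51    SEA       5
9   40    BOS      10
group by office, sum of tenure:
office
BOS    43
CHI    24
SEA    26
Name: tenure, dtype: int64
Then the sum of the resulting series: 93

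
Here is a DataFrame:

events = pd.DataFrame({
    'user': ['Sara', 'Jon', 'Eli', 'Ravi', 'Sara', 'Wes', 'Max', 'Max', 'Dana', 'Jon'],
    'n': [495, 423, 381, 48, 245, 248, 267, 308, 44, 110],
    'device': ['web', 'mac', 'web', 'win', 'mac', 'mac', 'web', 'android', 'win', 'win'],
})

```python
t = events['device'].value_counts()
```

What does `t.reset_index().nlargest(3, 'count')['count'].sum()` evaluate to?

value_counts of device:
device
web        3
mac        3
win        3
android    1
Name: count, dtype: int64
reset_index():
    device  count
0      web      3
1      mac      3
2      win      3
3  android      1
take 3 rows with largest count:
  device  count
0    web      3
1    mac      3
2    win      3
Finally, sum of column 'count' = 9.

9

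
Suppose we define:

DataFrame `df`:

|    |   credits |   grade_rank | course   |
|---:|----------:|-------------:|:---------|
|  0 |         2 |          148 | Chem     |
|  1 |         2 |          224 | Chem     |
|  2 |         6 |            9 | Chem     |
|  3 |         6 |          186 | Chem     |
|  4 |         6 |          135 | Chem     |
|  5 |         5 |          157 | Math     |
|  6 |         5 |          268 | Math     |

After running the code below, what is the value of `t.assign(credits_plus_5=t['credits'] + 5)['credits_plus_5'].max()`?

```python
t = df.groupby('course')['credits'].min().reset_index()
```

10

group by course, min of credits:
course
Chem    2
Math    5
Name: credits, dtype: int64
reset_index():
  course  credits
0   Chem        2
1   Math        5
add column credits_plus_5 = t['credits'] + 5:
  course  credits  credits_plus_5
0   Chem        2               7
1   Math        5              10
Reading off the max of column 'credits_plus_5', we get 10.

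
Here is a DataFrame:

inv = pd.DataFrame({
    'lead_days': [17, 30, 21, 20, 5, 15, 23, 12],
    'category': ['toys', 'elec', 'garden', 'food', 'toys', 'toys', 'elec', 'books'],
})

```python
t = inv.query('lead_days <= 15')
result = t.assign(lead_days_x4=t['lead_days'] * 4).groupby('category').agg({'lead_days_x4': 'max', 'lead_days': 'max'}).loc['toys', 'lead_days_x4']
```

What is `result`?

filter rows where lead_days <= 15:
   lead_days category
4          5     toys
5         15     toys
7         12    books
add column lead_days_x4 = t['lead_days'] * 4:
   lead_days category  lead_days_x4
4          5     toys            20
5         15     toys            60
7         12    books            48
group by category: max(lead_days_x4), max(lead_days):
          lead_days_x4  lead_days
category                         
books               48         12
toys                60         15
Taking the value at row 'toys', column 'lead_days_x4' gives 60.

60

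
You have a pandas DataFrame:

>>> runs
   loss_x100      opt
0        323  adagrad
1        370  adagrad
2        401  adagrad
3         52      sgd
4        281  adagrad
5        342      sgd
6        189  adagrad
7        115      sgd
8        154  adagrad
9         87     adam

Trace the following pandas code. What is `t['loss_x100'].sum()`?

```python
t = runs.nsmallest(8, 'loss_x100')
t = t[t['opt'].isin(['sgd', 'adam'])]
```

take 8 rows with smallest loss_x100:
   loss_x100      opt
3         52      sgd
9         87     adam
7        115      sgd
8        154  adagrad
6        189  adagrad
4        281  adagrad
0        323  adagrad
5        342      sgd
filter rows where opt in ['sgd', 'adam']:
   loss_x100   opt
3         52   sgd
9         87  adam
7        115   sgd
5        342   sgd
Hence 596.

596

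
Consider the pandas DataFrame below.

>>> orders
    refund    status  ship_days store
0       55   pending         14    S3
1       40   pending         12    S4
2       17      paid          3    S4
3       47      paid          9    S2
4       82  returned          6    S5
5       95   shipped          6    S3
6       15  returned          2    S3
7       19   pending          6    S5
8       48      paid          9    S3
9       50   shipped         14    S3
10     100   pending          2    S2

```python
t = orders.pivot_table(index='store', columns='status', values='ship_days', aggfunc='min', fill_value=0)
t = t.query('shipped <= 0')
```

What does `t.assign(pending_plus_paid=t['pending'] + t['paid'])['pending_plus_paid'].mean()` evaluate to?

pivot: rows=store, cols=status, min(ship_days):
status  paid  pending  returned  shipped
store                                   
S2         9        2         0        0
S3         9       14         2        6
S4         3       12         0        0
S5         0        6         6        0
filter rows where shipped <= 0:
status  paid  pending  returned  shipped
store                                   
S2         9        2         0        0
S4         3       12         0        0
S5         0        6         6        0
add column pending_plus_paid = t['pending'] + t['paid']:
status  paid  pending  returned  shipped  pending_plus_paid
store                                                      
S2         9        2         0        0                 11
S4         3       12         0        0                 15
S5         0        6         6        0                  6
The mean of column 'pending_plus_paid' is 10.6666666667.

10.6666666667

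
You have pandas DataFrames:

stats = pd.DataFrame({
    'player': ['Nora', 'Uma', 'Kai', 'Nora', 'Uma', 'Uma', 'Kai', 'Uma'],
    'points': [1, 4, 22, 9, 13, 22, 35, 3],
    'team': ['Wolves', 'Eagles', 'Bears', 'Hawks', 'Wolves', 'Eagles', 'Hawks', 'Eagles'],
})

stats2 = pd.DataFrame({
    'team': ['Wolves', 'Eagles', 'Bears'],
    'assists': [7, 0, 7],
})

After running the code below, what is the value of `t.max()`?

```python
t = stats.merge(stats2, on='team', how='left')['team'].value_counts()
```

merge on 'team' (how='left') → 8 rows:
  player  points    team  assists
0   Nora       1  Wolves      7.0
1    Uma       4  Eagles      0.0
2    Kai      22   Bears      7.0
3   Nora       9   Hawks      NaN
4    Uma      13  Wolves      7.0
5    Uma      22  Eagles      0.0
6    Kai      35   Hawks      NaN
7    Uma       3  Eagles      0.0
value_counts of team:
team
Eagles    3
Wolves    2
Hawks     2
Bears     1
Name: count, dtype: int64

3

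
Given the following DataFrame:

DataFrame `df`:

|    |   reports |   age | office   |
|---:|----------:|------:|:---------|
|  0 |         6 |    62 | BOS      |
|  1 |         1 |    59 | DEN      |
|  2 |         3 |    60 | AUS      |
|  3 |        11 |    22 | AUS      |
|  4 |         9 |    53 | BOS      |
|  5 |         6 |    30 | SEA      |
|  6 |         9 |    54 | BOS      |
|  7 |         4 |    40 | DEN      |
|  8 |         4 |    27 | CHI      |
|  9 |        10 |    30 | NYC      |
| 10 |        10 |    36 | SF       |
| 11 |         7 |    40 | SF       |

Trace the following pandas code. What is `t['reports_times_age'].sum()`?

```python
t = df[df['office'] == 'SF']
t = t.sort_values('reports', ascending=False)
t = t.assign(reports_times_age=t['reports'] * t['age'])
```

filter rows where office == 'SF':
    reports  age office
10       10   36     SF
11        7   40     SF
sort by reports descending:
    reports  age office
10       10   36     SF
11        7   40     SF
add column reports_times_age = t['reports'] * t['age']:
    reports  age office  reports_times_age
10       10   36     SF                360
11        7   40     SF                280

640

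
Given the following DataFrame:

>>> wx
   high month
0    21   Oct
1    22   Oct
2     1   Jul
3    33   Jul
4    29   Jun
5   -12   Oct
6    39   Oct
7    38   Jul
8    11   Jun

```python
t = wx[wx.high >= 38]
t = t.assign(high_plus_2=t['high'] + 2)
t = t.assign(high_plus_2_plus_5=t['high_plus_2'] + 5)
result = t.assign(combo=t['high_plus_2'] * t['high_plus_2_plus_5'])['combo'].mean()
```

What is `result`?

filter rows where high >= 38:
   high month
6    39   Oct
7    38   Jul
add column high_plus_2 = t['high'] + 2:
   high month  high_plus_2
6    39   Oct           41
7    38   Jul           40
add column high_plus_2_plus_5 = t['high_plus_2'] + 5:
   high month  high_plus_2  high_plus_2_plus_5
6    39   Oct           41                  46
7    38   Jul           40                  45
add column combo = t['high_plus_2'] * t['high_plus_2_plus_5']:
   high month  high_plus_2  high_plus_2_plus_5  combo
6    39   Oct           41                  46   1886
7    38   Jul           40                  45   1800

1843.0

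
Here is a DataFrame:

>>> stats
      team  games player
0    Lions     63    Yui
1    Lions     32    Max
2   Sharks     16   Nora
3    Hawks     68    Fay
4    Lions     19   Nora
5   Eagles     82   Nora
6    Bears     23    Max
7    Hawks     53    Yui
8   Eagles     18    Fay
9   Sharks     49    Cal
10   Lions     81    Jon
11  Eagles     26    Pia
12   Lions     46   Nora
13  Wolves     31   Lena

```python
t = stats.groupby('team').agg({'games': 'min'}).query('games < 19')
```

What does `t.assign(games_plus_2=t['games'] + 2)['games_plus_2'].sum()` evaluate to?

38

group by team, min of games:
        games
team         
Bears      23
Eagles     18
Hawks      53
Lions      19
Sharks     16
Wolves     31
filter rows where games < 19:
        games
team         
Eagles     18
Sharks     16
add column games_plus_2 = t['games'] + 2:
        games  games_plus_2
team                       
Eagles     18            20
Sharks     16            18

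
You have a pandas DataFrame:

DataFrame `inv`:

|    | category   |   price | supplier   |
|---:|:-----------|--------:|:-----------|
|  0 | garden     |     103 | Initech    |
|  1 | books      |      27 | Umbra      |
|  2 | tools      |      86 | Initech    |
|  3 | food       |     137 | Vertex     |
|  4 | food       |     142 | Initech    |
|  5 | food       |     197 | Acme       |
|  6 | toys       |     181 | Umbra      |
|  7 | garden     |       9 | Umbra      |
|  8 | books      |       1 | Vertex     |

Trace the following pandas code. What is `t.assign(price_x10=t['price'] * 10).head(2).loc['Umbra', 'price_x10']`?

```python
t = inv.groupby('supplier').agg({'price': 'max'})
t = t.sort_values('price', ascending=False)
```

group by supplier, max of price:
          price
supplier       
Acme        197
Initech     142
Umbra       181
Vertex      137
sort by price descending:
          price
supplier       
Acme        197
Umbra       181
Initech     142
Vertex      137
add column price_x10 = t['price'] * 10:
          price  price_x10
supplier                  
Acme        197       1970
Umbra       181       1810
Initech     142       1420
Vertex      137       1370
take first 2 rows:
          price  price_x10
supplier                  
Acme        197       1970
Umbra       181       1810
Taking the value at row 'Umbra', column 'price_x10' gives 1810.

1810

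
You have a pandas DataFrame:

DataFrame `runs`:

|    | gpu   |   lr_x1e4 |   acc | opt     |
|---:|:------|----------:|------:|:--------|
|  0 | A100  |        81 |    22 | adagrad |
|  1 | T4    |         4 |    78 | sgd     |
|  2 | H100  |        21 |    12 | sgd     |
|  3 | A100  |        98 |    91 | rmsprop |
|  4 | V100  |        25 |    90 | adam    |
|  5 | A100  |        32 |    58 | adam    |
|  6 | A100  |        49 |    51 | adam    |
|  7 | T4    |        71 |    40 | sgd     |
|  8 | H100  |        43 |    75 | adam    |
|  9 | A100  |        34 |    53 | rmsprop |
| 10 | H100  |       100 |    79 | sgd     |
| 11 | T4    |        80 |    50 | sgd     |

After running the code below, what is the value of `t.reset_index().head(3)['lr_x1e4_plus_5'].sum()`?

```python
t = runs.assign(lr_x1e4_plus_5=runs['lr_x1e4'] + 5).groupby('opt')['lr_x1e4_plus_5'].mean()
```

199.25

add column lr_x1e4_plus_5 = runs['lr_x1e4'] + 5:
     gpu  lr_x1e4  acc      opt  lr_x1e4_plus_5
0   A100       81   22  adagrad              86
1     T4        4   78      sgd               9
2   H100       21   12      sgd              26
3   A100       98   91  rmsprop             103
4   V100       25   90     adam              30
5   A100       32   58     adam              37
6   A100       49   51     adam              54
7     T4       71   40      sgd              76
8   H100       43   75     adam              48
9   A100       34   53  rmsprop              39
10  H100      100   79      sgd             105
11    T4       80   50      sgd              85
group by opt, mean of lr_x1e4_plus_5:
opt
adagrad    86.00
adam       42.25
rmsprop    71.00
sgd        60.20
Name: lr_x1e4_plus_5, dtype: float64
reset_index():
       opt  lr_x1e4_plus_5
0  adagrad           86.00
1     adam           42.25
2  rmsprop           71.00
3      sgd           60.20
take first 3 rows:
       opt  lr_x1e4_plus_5
0  adagrad           86.00
1     adam           42.25
2  rmsprop           71.00
Taking the sum of column 'lr_x1e4_plus_5' gives 199.25.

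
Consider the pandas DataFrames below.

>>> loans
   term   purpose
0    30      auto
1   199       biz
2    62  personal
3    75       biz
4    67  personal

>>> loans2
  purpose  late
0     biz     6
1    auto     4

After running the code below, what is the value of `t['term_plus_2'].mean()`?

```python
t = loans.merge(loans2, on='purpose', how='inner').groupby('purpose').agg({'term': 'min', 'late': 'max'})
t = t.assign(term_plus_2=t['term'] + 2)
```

merge on 'purpose' (how='inner') → 3 rows:
   term purpose  late
0    30    auto     4
1   199     biz     6
2    75     biz     6
group by purpose: min(term), max(late):
         term  late
purpose            
auto       30     4
biz        75     6
add column term_plus_2 = t['term'] + 2:
         term  late  term_plus_2
purpose                         
auto       30     4           32
biz        75     6           77

54.5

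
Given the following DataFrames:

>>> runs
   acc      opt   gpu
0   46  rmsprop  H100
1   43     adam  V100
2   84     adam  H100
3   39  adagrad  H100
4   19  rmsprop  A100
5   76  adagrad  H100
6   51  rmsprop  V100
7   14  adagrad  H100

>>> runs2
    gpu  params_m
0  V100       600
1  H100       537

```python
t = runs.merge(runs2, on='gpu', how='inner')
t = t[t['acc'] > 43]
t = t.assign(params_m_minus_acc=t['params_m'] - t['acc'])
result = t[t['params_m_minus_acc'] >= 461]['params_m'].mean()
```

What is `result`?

merge on 'gpu' (how='inner') → 7 rows:
   acc      opt   gpu  params_m
0   46  rmsprop  H100       537
1   43     adam  V100       600
2   84     adam  H100       537
3   39  adagrad  H100       537
4   76  adagrad  H100       537
5   51  rmsprop  V100       600
6   14  adagrad  H100       537
filter rows where acc > 43:
   acc      opt   gpu  params_m
0   46  rmsprop  H100       537
2   84     adam  H100       537
4   76  adagrad  H100       537
5   51  rmsprop  V100       600
add column params_m_minus_acc = t['params_m'] - t['acc']:
   acc      opt   gpu  params_m  params_m_minus_acc
0   46  rmsprop  H100       537                 491
2   84     adam  H100       537                 453
4   76  adagrad  H100       537                 461
5   51  rmsprop  V100       600                 549
filter rows where params_m_minus_acc >= 461:
   acc      opt   gpu  params_m  params_m_minus_acc
0   46  rmsprop  H100       537                 491
4   76  adagrad  H100       537                 461
5   51  rmsprop  V100       600                 549
So mean() = 558.0.

558.0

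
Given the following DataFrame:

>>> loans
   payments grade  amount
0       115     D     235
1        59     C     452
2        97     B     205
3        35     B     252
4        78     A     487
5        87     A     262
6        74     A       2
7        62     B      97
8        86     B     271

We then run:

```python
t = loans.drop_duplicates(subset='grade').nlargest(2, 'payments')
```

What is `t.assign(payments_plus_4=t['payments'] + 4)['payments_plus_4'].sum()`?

drop duplicate grade (keep=first):
   payments grade  amount
0       115     D     235
1        59     C     452
2        97     B     205
4        78     A     487
take 2 rows with largest payments:
   payments grade  amount
0       115     D     235
2        97     B     205
add column payments_plus_4 = t['payments'] + 4:
   payments grade  amount  payments_plus_4
0       115     D     235              119
2        97     B     205              101
Hence 220.

220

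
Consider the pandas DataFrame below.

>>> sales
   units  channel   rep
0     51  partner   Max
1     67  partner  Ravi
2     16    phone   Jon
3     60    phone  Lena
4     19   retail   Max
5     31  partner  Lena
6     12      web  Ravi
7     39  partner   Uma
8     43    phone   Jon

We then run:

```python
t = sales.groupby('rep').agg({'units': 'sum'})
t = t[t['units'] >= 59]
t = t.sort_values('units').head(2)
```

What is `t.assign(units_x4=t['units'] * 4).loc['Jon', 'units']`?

group by rep, sum of units:
      units
rep        
Jon      59
Lena     91
Max      70
Ravi     79
Uma      39
filter rows where units >= 59:
      units
rep        
Jon      59
Lena     91
Max      70
Ravi     79
sort by units:
      units
rep        
Jon      59
Max      70
Ravi     79
Lena     91
take first 2 rows:
     units
rep       
Jon     59
Max     70
add column units_x4 = t['units'] * 4:
     units  units_x4
rep                 
Jon     59       236
Max     70       280
Finally, value at row 'Jon', column 'units' = 59.

59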